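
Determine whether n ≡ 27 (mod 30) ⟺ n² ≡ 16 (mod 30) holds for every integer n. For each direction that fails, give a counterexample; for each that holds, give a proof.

[⇒] This fails: take n = 27. Then 27 ≡ 27 (mod 30), but 27² = 729 ≡ 9 (mod 30), not 16.

[⇐] This fails: take n = 4. Then 4² = 16 ≡ 16 (mod 30), yet 4 ≡ 4 (mod 30), not 27.

Neither direction holds.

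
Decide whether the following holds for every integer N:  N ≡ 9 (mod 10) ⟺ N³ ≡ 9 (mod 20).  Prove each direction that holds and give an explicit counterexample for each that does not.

(⇒) fails; (⇐) holds.

(⟹) This fails: take N = 19. Then 19 ≡ 9 (mod 10), but 19³ = 6859 ≡ 19 (mod 20), not 9.

(⟸) Conversely, the residues r modulo 20 with r³ ≡ 9 (mod 20) are exactly {9}, and each is ≡ 9 (mod 10).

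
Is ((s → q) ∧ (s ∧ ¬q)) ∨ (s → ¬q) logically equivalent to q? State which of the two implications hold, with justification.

(⇒) fails and (⇐) fails.

(⇒) This fails. Under q = F, s = F, the left side is true but the right side is false.

(⇐) This fails. Under q = T, s = T, the left side is false but the right side is true.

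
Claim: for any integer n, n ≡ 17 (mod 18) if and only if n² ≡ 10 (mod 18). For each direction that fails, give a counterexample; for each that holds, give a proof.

Forward direction. This fails: take n = 17. Then 17 ≡ 17 (mod 18), but 17² = 289 ≡ 1 (mod 18), not 10.

Converse. This fails: take n = 8. Then 8² = 64 ≡ 10 (mod 18), yet 8 ≡ 8 (mod 18), not 17.

Neither implication holds.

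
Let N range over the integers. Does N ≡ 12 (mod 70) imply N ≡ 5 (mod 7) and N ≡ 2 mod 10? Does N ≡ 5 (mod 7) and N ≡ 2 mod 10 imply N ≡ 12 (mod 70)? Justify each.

Forward direction. Suppose N ≡ 12 (mod 70); write N = 70j + 12. Since 7 ∣ 70, reducing mod 7 gives N ≡ 12 ≡ 5 (mod 7); since 10 ∣ 70, reducing mod 10 gives N ≡ 12 ≡ 2 (mod 10).

Converse. If N ≡ 5 (mod 7) and N ≡ 2 (mod 10), then by the Chinese remainder theorem N ≡ 12 (mod 70). This is exactly N ≡ 12 (mod 70).

Both directions hold.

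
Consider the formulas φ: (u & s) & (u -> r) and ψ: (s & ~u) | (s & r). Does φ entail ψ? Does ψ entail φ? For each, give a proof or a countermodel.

Forward direction. Assume the antecedent. If u is true, the antecedent forces (u = T, r = T, s = T), and (s & ~u) | (s & r) holds there. If u is false, the antecedent cannot hold. Either way (s & ~u) | (s & r) holds.

Converse. This fails. Under u = F, r = F, s = T, the left side is false but the right side is true.

The forward direction holds; the converse fails.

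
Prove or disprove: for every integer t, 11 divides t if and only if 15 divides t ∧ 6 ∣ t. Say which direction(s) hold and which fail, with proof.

Forward direction. This fails: take t = 11. Certainly 11 ∣ 11, but 15 ∤ 11.

Converse. This fails: take t = 30. Both 15 ∣ 30 and 6 ∣ 30, yet 30 is not a multiple of 11 (since 30 = 2·11 + 8), so 11 ∤ 30.

Both directions fail.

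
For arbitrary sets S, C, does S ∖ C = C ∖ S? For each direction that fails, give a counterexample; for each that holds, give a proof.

Forward inclusion. This inclusion fails. Take S = {1}, C = ∅; then 1 ∈ S ∖ C but 1 ∉ C ∖ S.

Reverse inclusion. This inclusion fails. Take S = ∅, C = {1}; then 1 ∈ C ∖ S but 1 ∉ S ∖ C.

Both inclusions fail.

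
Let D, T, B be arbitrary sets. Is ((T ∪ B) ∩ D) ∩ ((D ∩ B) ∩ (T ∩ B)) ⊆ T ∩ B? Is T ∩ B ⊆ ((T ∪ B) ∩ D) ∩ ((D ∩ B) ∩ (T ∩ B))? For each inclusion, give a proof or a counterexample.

Forward inclusion. Let x ∈ ((T ∪ B) ∩ D) ∩ ((D ∩ B) ∩ (T ∩ B)). Then x ∈ D ∩ T ∩ B, from which x ∈ T ∩ B.

Reverse inclusion. This inclusion fails. Take D = ∅, T = {1}, B = {1}; then 1 ∈ T ∩ B but 1 ∉ ((T ∪ B) ∩ D) ∩ ((D ∩ B) ∩ (T ∩ B)).

(⊆) holds; (⊇) fails.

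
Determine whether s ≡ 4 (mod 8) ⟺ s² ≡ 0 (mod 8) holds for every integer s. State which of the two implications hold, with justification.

[⇒] Suppose s ≡ 4 (mod 8). Write s = 8j + 4. Then (8j + 4)² = 64j² + 64j + 16 = 8(8j² + 8j + 2) + 0, so s² ≡ 0 (mod 8).

[⇐] This fails: take s = 0. Then 0² = 0 ≡ 0 (mod 8), yet 0 ≡ 0 (mod 8), not 4.

(⇒) holds; (⇐) fails.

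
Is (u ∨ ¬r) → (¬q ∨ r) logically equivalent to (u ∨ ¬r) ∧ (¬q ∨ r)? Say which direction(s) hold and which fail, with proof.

[⇒] This fails. Under u = F, q = F, r = T, the left side is true but the right side is false.

[⇐] Assume the antecedent. If q is true, the antecedent forces (u = T, q = T, r = T), and (u ∨ ¬r) → (¬q ∨ r) holds there. If q is false, (u ∨ ¬r) → (¬q ∨ r) reduces to true regardless of the other variables. Either way (u ∨ ¬r) → (¬q ∨ r) holds.

Only the converse holds.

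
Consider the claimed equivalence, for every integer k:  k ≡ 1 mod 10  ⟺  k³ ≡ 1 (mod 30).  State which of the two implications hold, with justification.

(⟹) This fails: take k = 11. Then 11 ≡ 1 (mod 10), but 11³ = 1331 ≡ 11 (mod 30), not 1.

(⟸) Conversely, the residues r modulo 30 with r³ ≡ 1 (mod 30) are exactly {1}, and each is ≡ 1 (mod 10).

Only the reverse direction holds.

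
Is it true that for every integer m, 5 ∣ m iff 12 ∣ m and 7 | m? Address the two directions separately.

(⇒) This fails: take m = 5. Certainly 5 ∣ 5, but 12 ∤ 5.

(⇐) This fails: take m = 84. Both 12 ∣ 84 and 7 ∣ 84, yet 84 is not a multiple of 5 (since 84 = 16·5 + 4), so 5 ∤ 84.

Neither direction holds.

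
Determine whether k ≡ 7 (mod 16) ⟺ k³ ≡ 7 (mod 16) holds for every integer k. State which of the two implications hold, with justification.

Both implications hold.

[⇒] Suppose k ≡ 7 (mod 16). Write k = 16j + 7. Then (16j + 7)³ = 4096j³ + 5376j² + 2352j + 343 = 16(256j³ + 336j² + 147j + 21) + 7, so k³ ≡ 7 (mod 16).

[⇐] Conversely, suppose k³ ≡ 7 (mod 16). The only residue r in {0, …, 15} with r³ ≡ 7 (mod 16) is r = 7, so k ≡ 7 (mod 16).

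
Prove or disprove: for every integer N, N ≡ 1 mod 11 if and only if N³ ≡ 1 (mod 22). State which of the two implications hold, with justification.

[⇒] This fails: take N = 12. Then 12 ≡ 1 (mod 11), but 12³ = 1728 ≡ 12 (mod 22), not 1.

[⇐] Conversely, the residues r modulo 22 with r³ ≡ 1 (mod 22) are exactly {1}, and each is ≡ 1 (mod 11).

(⇒) fails; (⇐) holds.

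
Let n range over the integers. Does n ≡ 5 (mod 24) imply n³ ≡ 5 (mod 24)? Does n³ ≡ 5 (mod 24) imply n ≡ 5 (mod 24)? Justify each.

Converse. Suppose n³ ≡ 5 (mod 24). The only residue r in {0, …, 23} with r³ ≡ 5 (mod 24) is r = 5, so n ≡ 5 (mod 24).

Forward direction. Suppose n ≡ 5 (mod 24). Write n = 24j + 5. Then (24j + 5)³ = 13824j³ + 8640j² + 1800j + 125 = 24(576j³ + 360j² + 75j + 5) + 5, so n³ ≡ 5 (mod 24).

Both directions hold; the statement is true.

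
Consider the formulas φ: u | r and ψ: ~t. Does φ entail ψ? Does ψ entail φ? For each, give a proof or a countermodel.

(→) This fails. Under t = T, r = T, u = F, the left side is true but the right side is false.

(←) This fails. Under t = F, r = F, u = F, the left side is false but the right side is true.

(⇒) fails and (⇐) fails.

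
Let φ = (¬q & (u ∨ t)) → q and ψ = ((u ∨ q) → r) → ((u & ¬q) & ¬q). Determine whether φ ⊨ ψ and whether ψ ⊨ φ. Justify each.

(⇒) fails and (⇐) fails.

[⇒] This fails. Under t = F, u = F, r = F, q = F, the left side is true but the right side is false.

[⇐] This fails. Under t = F, u = T, r = F, q = F, the left side is false but the right side is true.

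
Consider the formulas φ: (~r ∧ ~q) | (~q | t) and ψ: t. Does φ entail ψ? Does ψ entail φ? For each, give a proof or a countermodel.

Only the converse holds.

[⇒] This fails. Under q = F, r = F, t = F, the left side is true but the right side is false.

[⇐] Assume the antecedent. If q is true, the antecedent forces (q = T, r = F, t = T) or (q = T, r = T, t = T), and (~r ∧ ~q) | (~q | t) holds there. If q is false, (~r ∧ ~q) | (~q | t) reduces to true regardless of the other variables. Either way (~r ∧ ~q) | (~q | t) holds.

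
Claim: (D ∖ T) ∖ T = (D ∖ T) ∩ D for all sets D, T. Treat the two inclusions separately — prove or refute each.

Both inclusions hold; the sets are equal.

Forward inclusion. Let x ∈ (D ∖ T) ∖ T. Then x ∈ D and x ∉ T, from which x ∈ (D ∖ T) ∩ D.

Reverse inclusion. Let x ∈ (D ∖ T) ∩ D. Then x ∈ D and x ∉ T, from which x ∈ (D ∖ T) ∖ T.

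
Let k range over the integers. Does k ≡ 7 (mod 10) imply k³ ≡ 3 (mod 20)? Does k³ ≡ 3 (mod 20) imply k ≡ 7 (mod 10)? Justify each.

Only the reverse direction holds.

(→) This fails: take k = 17. Then 17 ≡ 7 (mod 10), but 17³ = 4913 ≡ 13 (mod 20), not 3.

(←) Conversely, the residues r modulo 20 with r³ ≡ 3 (mod 20) are exactly {7}, and each is ≡ 7 (mod 10).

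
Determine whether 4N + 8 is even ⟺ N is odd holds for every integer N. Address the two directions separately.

Only the reverse direction holds.

[⇒] This fails: take N = 2. Then 4N + 8 = 16, which is even, yet N = 2 is even, not odd.

[⇐] Suppose N is odd. Since 4 is even, 4N is even for every N, so 4N + 8 has the same parity as 8, which is even. Hence 4N + 8 is even.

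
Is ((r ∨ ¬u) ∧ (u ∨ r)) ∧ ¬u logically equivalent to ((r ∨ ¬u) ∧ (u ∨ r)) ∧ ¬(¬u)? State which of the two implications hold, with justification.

Both directions fail.

(→) This fails. Under r = T, u = F, the left side is true but the right side is false.

(←) This fails. Under r = T, u = T, the left side is false but the right side is true.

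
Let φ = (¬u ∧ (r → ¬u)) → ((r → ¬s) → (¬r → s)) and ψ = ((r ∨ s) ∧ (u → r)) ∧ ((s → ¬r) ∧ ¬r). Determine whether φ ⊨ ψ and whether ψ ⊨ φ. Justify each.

(→) This fails. Under u = T, r = F, s = F, the left side is true but the right side is false.

(←) Assume the antecedent. If u is true, the antecedent cannot hold. If u is false, the antecedent forces (u = F, r = F, s = T), and the consequent holds there. Either way the consequent holds.

(⇒) fails; (⇐) holds.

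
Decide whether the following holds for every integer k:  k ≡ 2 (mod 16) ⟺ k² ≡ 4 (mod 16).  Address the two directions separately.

(⇒) holds; (⇐) fails.

(⇒) Suppose k ≡ 2 (mod 16). Write k = 16j + 2. Then (16j + 2)² = 256j² + 64j + 4 = 16(16j² + 4j) + 4, so k² ≡ 4 (mod 16).

(⇐) This fails: take k = 6. Then 6² = 36 ≡ 4 (mod 16), yet 6 ≡ 6 (mod 16), not 2.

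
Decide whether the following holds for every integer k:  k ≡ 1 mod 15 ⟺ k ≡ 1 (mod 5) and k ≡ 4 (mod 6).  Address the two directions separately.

Not equivalent: only (⇐) holds.

(←) If k ≡ 1 (mod 5) and k ≡ 4 (mod 6), then by the Chinese remainder theorem k ≡ 16 (mod 30). Since 16 ≡ 1 (mod 15) and 15 ∣ 30, we get k ≡ 1 (mod 15).

(→) This fails: k = 1 gives 1 ≡ 1 (mod 15) but 1 ≡ 1 (mod 6), so the conjunction on the right does not hold.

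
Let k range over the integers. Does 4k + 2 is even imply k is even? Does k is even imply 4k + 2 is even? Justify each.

(⇒) This fails: take k = 1. Then 4k + 2 = 6, which is even, yet k = 1 is odd, not even.

(⇐) Suppose k is even. Since 4 is even, 4k is even for every k, so 4k + 2 has the same parity as 2, which is even. Hence 4k + 2 is even.

(⇒) fails; (⇐) holds.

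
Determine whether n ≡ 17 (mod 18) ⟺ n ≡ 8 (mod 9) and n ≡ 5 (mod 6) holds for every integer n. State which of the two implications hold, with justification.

(→) Suppose n ≡ 17 (mod 18); write n = 18j + 17. Since 9 ∣ 18, reducing mod 9 gives n ≡ 17 ≡ 8 (mod 9); since 6 ∣ 18, reducing mod 6 gives n ≡ 17 ≡ 5 (mod 6).

(←) Conversely, if n ≡ 8 (mod 9) and n ≡ 5 (mod 6), then by the Chinese remainder theorem n ≡ 17 (mod 18). This is exactly n ≡ 17 (mod 18).

Both directions hold; the statement is true.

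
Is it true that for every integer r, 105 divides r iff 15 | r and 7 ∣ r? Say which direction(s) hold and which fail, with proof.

Both directions hold.

(⟹) If 105 ∣ r, write r = 105q. Since 105 = 7·15, r = 15·(7q), so 15 ∣ r; and since 105 = 15·7, r = 7·(15q), so 7 ∣ r.

(⟸) Suppose 15 ∣ r and 7 ∣ r. Any common multiple of 15 and 7 is a multiple of their lcm; here gcd(15, 7) = 1, so lcm(15, 7) = 15·7 = 105, so 105 ∣ r.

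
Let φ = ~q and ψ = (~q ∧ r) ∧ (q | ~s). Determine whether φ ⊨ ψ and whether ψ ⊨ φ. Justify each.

Converse. Assume the antecedent. If r is true, the antecedent forces (r = T, q = F, s = F), and ~q holds there. If r is false, the antecedent cannot hold. Either way ~q holds.

Forward direction. This fails. Under r = F, q = F, s = F, the left side is true but the right side is false.

Only the converse holds.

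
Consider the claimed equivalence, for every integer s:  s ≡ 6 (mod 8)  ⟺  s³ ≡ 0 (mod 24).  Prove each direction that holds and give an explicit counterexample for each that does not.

(⇒) fails and (⇐) fails.

(→) This fails: take s = 14. Then 14 ≡ 6 (mod 8), but 14³ = 2744 ≡ 8 (mod 24), not 0.

(←) This fails: take s = 0. Then 0³ = 0 ≡ 0 (mod 24), yet 0 ≡ 0 (mod 8), not 6.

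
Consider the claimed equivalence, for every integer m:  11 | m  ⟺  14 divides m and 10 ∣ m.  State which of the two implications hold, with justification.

(⇒) fails and (⇐) fails.

(⟹) This fails: take m = 11. Certainly 11 ∣ 11, but 14 ∤ 11.

(⟸) This fails: take m = 70. Both 14 ∣ 70 and 10 ∣ 70, yet 70 is not a multiple of 11 (since 70 = 6·11 + 4), so 11 ∤ 70.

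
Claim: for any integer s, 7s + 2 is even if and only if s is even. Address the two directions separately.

(→) Suppose 7s + 2 is even. Since 7 is odd, 7s and s have the same parity, so 7s + 2 ≡ s + 2 (mod 2). As 2 is even, 7s + 2 is even exactly when s is even. Thus s is even.

(←) Conversely, suppose s is even; write s = 2j. Then 7s + 2 = 7·(2j) + 2 = 2·7j + 2, which is even.

Both directions hold.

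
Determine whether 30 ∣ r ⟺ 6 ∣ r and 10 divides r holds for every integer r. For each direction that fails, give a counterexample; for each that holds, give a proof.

Both directions hold; the statement is true.

Forward direction. If 30 ∣ r, write r = 30q. Since 30 = 5·6, r = 6·(5q), so 6 ∣ r; and since 30 = 3·10, r = 10·(3q), so 10 ∣ r.

Converse. Suppose 6 ∣ r and 10 ∣ r. Any common multiple of 6 and 10 is a multiple of their lcm; here lcm(6, 10) = 6·10/gcd(6, 10) = 60/2 = 30, so 30 ∣ r.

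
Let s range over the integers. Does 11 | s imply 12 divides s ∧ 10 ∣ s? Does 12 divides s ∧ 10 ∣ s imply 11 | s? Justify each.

[⇒] This fails: take s = 11. Certainly 11 ∣ 11, but 12 ∤ 11.

[⇐] This fails: take s = 60. Both 12 ∣ 60 and 10 ∣ 60, yet 60 is not a multiple of 11 (since 60 = 5·11 + 5), so 11 ∤ 60.

Both directions fail.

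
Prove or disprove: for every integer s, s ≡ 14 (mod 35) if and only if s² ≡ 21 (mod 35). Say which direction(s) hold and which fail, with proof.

(⟹) Suppose s ≡ 14 (mod 35). Write s = 35j + 14. Then (35j + 14)² = 1225j² + 980j + 196 = 35(35j² + 28j + 5) + 21, so s² ≡ 21 (mod 35).

(⟸) This fails: take s = 21. Then 21² = 441 ≡ 21 (mod 35), yet 21 ≡ 21 (mod 35), not 14.

The forward direction holds; the converse fails.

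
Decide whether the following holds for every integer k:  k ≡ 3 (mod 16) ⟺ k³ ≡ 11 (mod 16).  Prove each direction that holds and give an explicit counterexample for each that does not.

(⇒) Suppose k ≡ 3 (mod 16). Write k = 16j + 3. Then (16j + 3)³ = 4096j³ + 2304j² + 432j + 27 = 16(256j³ + 144j² + 27j + 1) + 11, so k³ ≡ 11 (mod 16).

(⇐) Conversely, suppose k³ ≡ 11 (mod 16). The only residue r in {0, …, 15} with r³ ≡ 11 (mod 16) is r = 3, so k ≡ 3 (mod 16).

Equivalent; both directions hold.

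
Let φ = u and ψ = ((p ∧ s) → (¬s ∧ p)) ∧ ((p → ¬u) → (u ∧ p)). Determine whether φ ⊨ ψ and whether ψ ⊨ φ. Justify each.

Not equivalent: only (⇐) holds.

[⇒] This fails. Under p = F, u = T, s = F, the left side is true but the right side is false.

[⇐] Assume the antecedent. If p is true, the antecedent forces (p = T, u = T, s = F), and u holds there. If p is false, the antecedent cannot hold. Either way u holds.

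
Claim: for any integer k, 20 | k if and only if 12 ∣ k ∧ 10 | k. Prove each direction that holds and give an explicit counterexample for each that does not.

Only the converse holds.

(⇐) Suppose 12 ∣ k and 10 ∣ k. Any common multiple of 12 and 10 is a multiple of their lcm; here lcm(12, 10) = 12·10/gcd(12, 10) = 120/2 = 60, so 60 ∣ k. Since 20 ∣ 60, it follows that 20 ∣ k.

(⇒) This fails: take k = 20. Certainly 20 ∣ 20, but 12 ∤ 20.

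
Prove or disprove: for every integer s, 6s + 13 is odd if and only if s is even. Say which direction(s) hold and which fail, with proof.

(→) This fails: take s = 5. Then 6s + 13 = 43, which is odd, yet s = 5 is odd, not even.

(←) Suppose s is even. Since 6 is even, 6s is even for every s, so 6s + 13 has the same parity as 13, which is odd. Hence 6s + 13 is odd.

Only the reverse direction holds.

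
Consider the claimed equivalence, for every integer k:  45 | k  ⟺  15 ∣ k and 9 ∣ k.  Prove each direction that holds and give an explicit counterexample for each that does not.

Forward direction. If 45 ∣ k, write k = 45q. Since 45 = 3·15, k = 15·(3q), so 15 ∣ k; and since 45 = 5·9, k = 9·(5q), so 9 ∣ k.

Converse. Suppose 15 ∣ k and 9 ∣ k. Any common multiple of 15 and 9 is a multiple of their lcm; here lcm(15, 9) = 15·9/gcd(15, 9) = 135/3 = 45, so 45 ∣ k.

Both directions hold.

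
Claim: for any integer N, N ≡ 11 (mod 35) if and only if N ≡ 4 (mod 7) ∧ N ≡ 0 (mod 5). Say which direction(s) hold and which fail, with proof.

(→) This fails: N = 11 gives 11 ≡ 11 (mod 35) but 11 ≡ 1 (mod 5), so the conjunction on the right does not hold.

(←) This fails: N = 25 satisfies both congruences on the right (25 ≡ 4 mod 7 and 25 ≡ 0 mod 5) yet 25 ≡ 25 (mod 35), not 11.

(⇒) fails and (⇐) fails.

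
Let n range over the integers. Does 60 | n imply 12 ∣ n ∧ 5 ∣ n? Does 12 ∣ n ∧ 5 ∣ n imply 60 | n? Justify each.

Both implications hold.

(⟹) If 60 ∣ n, write n = 60q. Since 60 = 5·12, n = 12·(5q), so 12 ∣ n; and since 60 = 12·5, n = 5·(12q), so 5 ∣ n.

(⟸) Suppose 12 ∣ n and 5 ∣ n. Any common multiple of 12 and 5 is a multiple of their lcm; here gcd(12, 5) = 1, so lcm(12, 5) = 12·5 = 60, so 60 ∣ n.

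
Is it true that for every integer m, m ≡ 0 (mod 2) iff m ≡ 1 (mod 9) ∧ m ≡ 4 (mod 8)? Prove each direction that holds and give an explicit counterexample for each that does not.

[⇒] This fails: m = 0 gives 0 ≡ 0 (mod 2) but 0 ≡ 0 (mod 9), so the conjunction on the right does not hold.

[⇐] Conversely, if m ≡ 1 (mod 9) and m ≡ 4 (mod 8), then by the Chinese remainder theorem m ≡ 28 (mod 72). Since 28 ≡ 0 (mod 2) and 2 ∣ 72, we get m ≡ 0 (mod 2).

Only the converse holds.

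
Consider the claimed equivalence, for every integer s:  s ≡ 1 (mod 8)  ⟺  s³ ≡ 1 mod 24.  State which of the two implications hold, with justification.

Only the converse holds.

(⇒) This fails: take s = 9. Then 9 ≡ 1 (mod 8), but 9³ = 729 ≡ 9 (mod 24), not 1.

(⇐) Conversely, the residues r modulo 24 with r³ ≡ 1 (mod 24) are exactly {1}, and each is ≡ 1 (mod 8).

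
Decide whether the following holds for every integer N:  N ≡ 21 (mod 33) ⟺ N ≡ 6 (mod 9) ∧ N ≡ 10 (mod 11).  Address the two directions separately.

Only the reverse direction holds.

Forward direction. This fails: N = 21 gives 21 ≡ 21 (mod 33) but 21 ≡ 3 (mod 9), so the conjunction on the right does not hold.

Converse. If N ≡ 6 (mod 9) and N ≡ 10 (mod 11), then by the Chinese remainder theorem N ≡ 87 (mod 99). Since 87 ≡ 21 (mod 33) and 33 ∣ 99, we get N ≡ 21 (mod 33).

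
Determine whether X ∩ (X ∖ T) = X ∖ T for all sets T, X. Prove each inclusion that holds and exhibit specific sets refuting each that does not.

The two sets are equal.

(⊆) Let x ∈ X ∩ (X ∖ T). Then x ∈ X and x ∉ T, from which x ∈ X ∖ T.

(⊇) Let x ∈ X ∖ T. Then x ∈ X and x ∉ T, from which x ∈ X ∩ (X ∖ T).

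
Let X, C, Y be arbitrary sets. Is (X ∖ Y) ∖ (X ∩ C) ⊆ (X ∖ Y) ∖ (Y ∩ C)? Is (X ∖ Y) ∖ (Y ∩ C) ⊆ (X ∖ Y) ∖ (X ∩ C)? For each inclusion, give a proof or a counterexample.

(⊆) Let x ∈ (X ∖ Y) ∖ (X ∩ C). Then x ∈ X and x ∉ C, Y, from which x ∈ (X ∖ Y) ∖ (Y ∩ C).

(⊇) This inclusion fails. Take X = {1}, C = {1}, Y = ∅; then 1 ∈ (X ∖ Y) ∖ (Y ∩ C) but 1 ∉ (X ∖ Y) ∖ (X ∩ C).

(⊆) holds; (⊇) fails.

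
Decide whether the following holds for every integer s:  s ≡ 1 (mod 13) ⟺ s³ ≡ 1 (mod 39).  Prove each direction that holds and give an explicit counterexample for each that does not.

Neither implication holds.

(⇒) This fails: take s = 14. Then 14 ≡ 1 (mod 13), but 14³ = 2744 ≡ 14 (mod 39), not 1.

(⇐) This fails: take s = 16. Then 16³ = 4096 ≡ 1 (mod 39), yet 16 ≡ 3 (mod 13), not 1.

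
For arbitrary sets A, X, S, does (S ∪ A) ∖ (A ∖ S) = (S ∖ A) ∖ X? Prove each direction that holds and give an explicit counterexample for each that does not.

(⊆) This inclusion fails. Take A = {1}, X = ∅, S = {1}; then 1 ∈ (S ∪ A) ∖ (A ∖ S) but 1 ∉ (S ∖ A) ∖ X.

(⊇) Let x ∈ (S ∖ A) ∖ X. Then x ∈ S and x ∉ A, X, from which x ∈ (S ∪ A) ∖ (A ∖ S).

The sets are not equal: only the reverse inclusion holds.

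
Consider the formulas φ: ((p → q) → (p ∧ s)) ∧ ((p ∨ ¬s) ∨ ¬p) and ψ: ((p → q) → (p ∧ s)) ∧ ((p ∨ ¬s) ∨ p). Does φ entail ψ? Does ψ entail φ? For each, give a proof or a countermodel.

Both directions hold.

(→) Assume the antecedent. If s is true, the antecedent forces (p = T, s = T, q = F) or (p = T, s = T, q = T), and the consequent holds there. If s is false, the antecedent forces (p = T, s = F, q = F), and the consequent holds there. Either way the consequent holds.

(←) Assume the antecedent. If s is true, the antecedent forces (p = T, s = T, q = F) or (p = T, s = T, q = T), and the consequent holds there. If s is false, the antecedent forces (p = T, s = F, q = F), and the consequent holds there. Either way the consequent holds.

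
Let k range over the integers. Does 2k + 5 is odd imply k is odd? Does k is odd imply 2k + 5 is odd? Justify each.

Only the converse holds.

(→) This fails: take k = 6. Then 2k + 5 = 17, which is odd, yet k = 6 is even, not odd.

(←) Suppose k is odd. Since 2 is even, 2k is even for every k, so 2k + 5 has the same parity as 5, which is odd. Hence 2k + 5 is odd.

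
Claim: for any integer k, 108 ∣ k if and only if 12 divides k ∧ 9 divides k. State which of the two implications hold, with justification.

(→) If 108 ∣ k, write k = 108q. Since 108 = 9·12, k = 12·(9q), so 12 ∣ k; and since 108 = 12·9, k = 9·(12q), so 9 ∣ k.

(←) This fails: take k = 36. Both 12 ∣ 36 and 9 ∣ 36, yet 36 is not a multiple of 108 (since 36 = 0·108 + 36), so 108 ∤ 36.

(⇒) holds; (⇐) fails.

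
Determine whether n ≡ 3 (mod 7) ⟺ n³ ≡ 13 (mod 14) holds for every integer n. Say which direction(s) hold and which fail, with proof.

Neither direction holds.

(⟹) This fails: take n = 10. Then 10 ≡ 3 (mod 7), but 10³ = 1000 ≡ 6 (mod 14), not 13.

(⟸) This fails: take n = 5. Then 5³ = 125 ≡ 13 (mod 14), yet 5 ≡ 5 (mod 7), not 3.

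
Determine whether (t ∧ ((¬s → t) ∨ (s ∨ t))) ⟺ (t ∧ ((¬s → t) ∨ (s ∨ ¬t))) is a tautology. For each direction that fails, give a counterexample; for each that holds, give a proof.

Equivalent; both directions hold.

(⇒) Assume the antecedent. If t is true, t ∧ ((¬s → t) ∨ (s ∨ ¬t)) reduces to true regardless of the other variables. If t is false, the antecedent cannot hold. Either way t ∧ ((¬s → t) ∨ (s ∨ ¬t)) holds.

(⇐) Assume the antecedent. If t is true, t ∧ ((¬s → t) ∨ (s ∨ t)) reduces to true regardless of the other variables. If t is false, the antecedent cannot hold. Either way t ∧ ((¬s → t) ∨ (s ∨ t)) holds.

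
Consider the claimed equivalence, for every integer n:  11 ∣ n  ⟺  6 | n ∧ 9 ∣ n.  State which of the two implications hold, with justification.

(⟹) This fails: take n = 11. Certainly 11 ∣ 11, but 6 ∤ 11.

(⟸) This fails: take n = 18. Both 6 ∣ 18 and 9 ∣ 18, yet 18 is not a multiple of 11 (since 18 = 1·11 + 7), so 11 ∤ 18.

Both directions fail.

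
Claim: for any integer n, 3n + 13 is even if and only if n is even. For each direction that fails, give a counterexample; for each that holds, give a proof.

(⇒) This fails: n = 7 gives 3n + 13 = 34, which is even, but 7 is odd, not even.

(⇐) This also fails: n = 2 is even, but 3n + 13 = 19 is odd, not even.

Neither direction holds.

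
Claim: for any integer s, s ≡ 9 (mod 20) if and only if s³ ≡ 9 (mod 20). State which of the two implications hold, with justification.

Both directions hold.

(⟹) Suppose s ≡ 9 (mod 20). Write s = 20j + 9. Then (20j + 9)³ = 8000j³ + 10800j² + 4860j + 729 = 20(400j³ + 540j² + 243j + 36) + 9, so s³ ≡ 9 (mod 20).

(⟸) Conversely, suppose s³ ≡ 9 (mod 20). The only residue r in {0, …, 19} with r³ ≡ 9 (mod 20) is r = 9, so s ≡ 9 (mod 20).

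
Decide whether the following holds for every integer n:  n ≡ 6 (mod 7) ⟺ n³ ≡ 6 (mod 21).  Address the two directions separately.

(⇒) This fails: take n = 13. Then 13 ≡ 6 (mod 7), but 13³ = 2197 ≡ 13 (mod 21), not 6.

(⇐) This fails: take n = 3. Then 3³ = 27 ≡ 6 (mod 21), yet 3 ≡ 3 (mod 7), not 6.

Neither direction holds.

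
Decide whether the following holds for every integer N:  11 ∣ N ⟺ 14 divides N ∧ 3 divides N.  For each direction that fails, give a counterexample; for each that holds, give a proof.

Forward direction. This fails: take N = 11. Certainly 11 ∣ 11, but 14 ∤ 11.

Converse. This fails: take N = 42. Both 14 ∣ 42 and 3 ∣ 42, yet 42 is not a multiple of 11 (since 42 = 3·11 + 9), so 11 ∤ 42.

Neither implication holds.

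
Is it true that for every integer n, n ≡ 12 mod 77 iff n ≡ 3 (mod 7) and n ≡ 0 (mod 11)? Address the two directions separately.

Neither direction holds.

[⇒] This fails: n = 12 gives 12 ≡ 12 (mod 77) but 12 ≡ 5 (mod 7), so the conjunction on the right does not hold.

[⇐] This fails: n = 66 satisfies both congruences on the right (66 ≡ 3 mod 7 and 66 ≡ 0 mod 11) yet 66 ≡ 66 (mod 77), not 12.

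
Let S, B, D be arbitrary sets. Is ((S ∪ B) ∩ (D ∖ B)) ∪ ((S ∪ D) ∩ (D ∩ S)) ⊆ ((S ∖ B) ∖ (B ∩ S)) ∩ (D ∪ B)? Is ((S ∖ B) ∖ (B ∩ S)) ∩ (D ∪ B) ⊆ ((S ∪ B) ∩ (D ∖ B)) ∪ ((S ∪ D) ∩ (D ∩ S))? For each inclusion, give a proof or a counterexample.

(⊆) This inclusion fails. Take S = {1}, B = {1}, D = {1}; then 1 ∈ ((S ∪ B) ∩ (D ∖ B)) ∪ ((S ∪ D) ∩ (D ∩ S)) but 1 ∉ ((S ∖ B) ∖ (B ∩ S)) ∩ (D ∪ B).

(⊇) Let x ∈ ((S ∖ B) ∖ (B ∩ S)) ∩ (D ∪ B). Then x ∈ S ∩ D and x ∉ B, from which x ∈ ((S ∪ B) ∩ (D ∖ B)) ∪ ((S ∪ D) ∩ (D ∩ S)).

The sets are not equal: only the reverse inclusion holds.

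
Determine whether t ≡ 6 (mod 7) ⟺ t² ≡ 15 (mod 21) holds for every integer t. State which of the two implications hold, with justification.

(⇒) fails and (⇐) fails.

Forward direction. This fails: take t = 13. Then 13 ≡ 6 (mod 7), but 13² = 169 ≡ 1 (mod 21), not 15.

Converse. This fails: take t = 15. Then 15² = 225 ≡ 15 (mod 21), yet 15 ≡ 1 (mod 7), not 6.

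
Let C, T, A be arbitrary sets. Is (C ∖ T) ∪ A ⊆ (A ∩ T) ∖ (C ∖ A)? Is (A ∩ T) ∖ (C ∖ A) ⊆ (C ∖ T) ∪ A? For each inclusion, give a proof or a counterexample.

The sets are not equal: only the reverse inclusion holds.

(⊇) Let x ∈ (A ∩ T) ∖ (C ∖ A). Then either x ∈ T ∩ A and x ∉ C; or x ∈ C ∩ T ∩ A. In each case x ∈ (C ∖ T) ∪ A, so (A ∩ T) ∖ (C ∖ A) ⊆ (C ∖ T) ∪ A.

(⊆) This inclusion fails. Take C = {1}, T = ∅, A = ∅; then 1 ∈ (C ∖ T) ∪ A but 1 ∉ (A ∩ T) ∖ (C ∖ A).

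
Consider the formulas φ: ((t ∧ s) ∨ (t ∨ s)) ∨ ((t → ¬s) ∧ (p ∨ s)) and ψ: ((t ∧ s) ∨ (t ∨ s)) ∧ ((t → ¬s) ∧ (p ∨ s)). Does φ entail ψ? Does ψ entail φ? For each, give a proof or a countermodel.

Only the reverse direction holds.

(→) This fails. Under p = T, t = F, s = F, the left side is true but the right side is false.

(←) Assume the antecedent. If p is true, the consequent reduces to true regardless of the other variables. If p is false, the antecedent forces (p = F, t = F, s = T), and the consequent holds there. Either way the consequent holds.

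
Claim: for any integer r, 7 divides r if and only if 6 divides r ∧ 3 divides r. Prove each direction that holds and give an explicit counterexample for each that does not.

Neither implication holds.

(⟹) This fails: take r = 7. Certainly 7 ∣ 7, but 6 ∤ 7.

(⟸) This fails: take r = 6. Both 6 ∣ 6 and 3 ∣ 6, yet 6 is not a multiple of 7 (since 6 = 0·7 + 6), so 7 ∤ 6.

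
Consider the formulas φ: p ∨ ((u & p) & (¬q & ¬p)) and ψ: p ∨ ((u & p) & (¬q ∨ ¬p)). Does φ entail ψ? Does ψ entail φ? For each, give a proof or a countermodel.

[⇒] Assume the antecedent. If p is true, p ∨ ((u & p) & (¬q ∨ ¬p)) reduces to true regardless of the other variables. If p is false, the antecedent cannot hold. Either way p ∨ ((u & p) & (¬q ∨ ¬p)) holds.

[⇐] Assume the antecedent. If p is true, p ∨ ((u & p) & (¬q & ¬p)) reduces to true regardless of the other variables. If p is false, the antecedent cannot hold. Either way p ∨ ((u & p) & (¬q & ¬p)) holds.

Both directions hold; the statement is true.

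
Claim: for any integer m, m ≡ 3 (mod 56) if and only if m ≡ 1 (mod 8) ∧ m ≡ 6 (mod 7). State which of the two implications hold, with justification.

(⇒) fails and (⇐) fails.

[⇒] This fails: m = 3 gives 3 ≡ 3 (mod 56) but 3 ≡ 3 (mod 8), so the conjunction on the right does not hold.

[⇐] This fails: m = 41 satisfies both congruences on the right (41 ≡ 1 mod 8 and 41 ≡ 6 mod 7) yet 41 ≡ 41 (mod 56), not 3.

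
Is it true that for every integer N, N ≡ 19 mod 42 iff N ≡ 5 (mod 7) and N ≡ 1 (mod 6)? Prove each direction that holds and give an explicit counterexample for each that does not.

Forward direction. Suppose N ≡ 19 (mod 42); write N = 42j + 19. Since 7 ∣ 42, reducing mod 7 gives N ≡ 19 ≡ 5 (mod 7); since 6 ∣ 42, reducing mod 6 gives N ≡ 19 ≡ 1 (mod 6).

Converse. If N ≡ 5 (mod 7) and N ≡ 1 (mod 6), then by the Chinese remainder theorem N ≡ 19 (mod 42). This is exactly N ≡ 19 (mod 42).

Both implications hold.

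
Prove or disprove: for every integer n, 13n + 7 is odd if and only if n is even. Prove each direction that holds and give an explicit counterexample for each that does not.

[⇒] Suppose 13n + 7 is odd. Since 13 is odd, 13n and n have the same parity, so 13n + 7 ≡ n + 7 (mod 2). As 7 is odd, 13n + 7 is odd exactly when n is even. Thus n is even.

[⇐] Conversely, suppose n is even; write n = 2j. Then 13n + 7 = 13·(2j) + 7 = 2·13j + 7, which is odd.

The biconditional holds.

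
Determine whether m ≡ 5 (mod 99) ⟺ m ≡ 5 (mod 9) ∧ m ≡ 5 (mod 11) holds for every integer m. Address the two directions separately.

(←) If m ≡ 5 (mod 9) and m ≡ 5 (mod 11), then by the Chinese remainder theorem m ≡ 5 (mod 99). This is exactly m ≡ 5 (mod 99).

(→) Suppose m ≡ 5 (mod 99); write m = 99j + 5. Since 9 ∣ 99, reducing mod 9 gives m ≡ 5 (mod 9); since 11 ∣ 99, reducing mod 11 gives m ≡ 5 (mod 11).

The biconditional holds.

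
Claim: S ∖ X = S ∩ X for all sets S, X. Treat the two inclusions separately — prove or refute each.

(⟹) This inclusion fails. Take S = {1}, X = ∅; then 1 ∈ S ∖ X but 1 ∉ S ∩ X.

(⟸) This inclusion fails. Take S = {1}, X = {1}; then 1 ∈ S ∩ X but 1 ∉ S ∖ X.

(⊆) fails and (⊇) fails.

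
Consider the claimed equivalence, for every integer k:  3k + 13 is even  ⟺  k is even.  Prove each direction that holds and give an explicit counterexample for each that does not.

Neither implication holds.

(→) This fails: k = 7 gives 3k + 13 = 34, which is even, but 7 is odd, not even.

(←) This also fails: k = 0 is even, but 3k + 13 = 13 is odd, not even.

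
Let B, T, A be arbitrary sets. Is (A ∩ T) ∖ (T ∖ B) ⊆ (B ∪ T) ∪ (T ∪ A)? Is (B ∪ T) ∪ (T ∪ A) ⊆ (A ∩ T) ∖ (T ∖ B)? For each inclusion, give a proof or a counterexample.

Only the forward inclusion holds.

(⟹) Let x ∈ (A ∩ T) ∖ (T ∖ B). Then x ∈ B ∩ T ∩ A, from which x ∈ (B ∪ T) ∪ (T ∪ A).

(⟸) This inclusion fails. Take B = {1}, T = ∅, A = ∅; then 1 ∈ (B ∪ T) ∪ (T ∪ A) but 1 ∉ (A ∩ T) ∖ (T ∖ B).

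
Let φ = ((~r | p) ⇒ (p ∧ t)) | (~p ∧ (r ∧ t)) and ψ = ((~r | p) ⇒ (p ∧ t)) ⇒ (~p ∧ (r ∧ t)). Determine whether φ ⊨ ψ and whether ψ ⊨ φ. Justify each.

Both directions fail.

(→) This fails. Under p = F, r = T, t = F, the left side is true but the right side is false.

(←) This fails. Under p = F, r = F, t = F, the left side is false but the right side is true.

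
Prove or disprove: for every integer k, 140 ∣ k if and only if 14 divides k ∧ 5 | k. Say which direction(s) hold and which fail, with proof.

Not equivalent: only (⇒) holds.

(→) If 140 ∣ k, write k = 140q. Since 140 = 10·14, k = 14·(10q), so 14 ∣ k; and since 140 = 28·5, k = 5·(28q), so 5 ∣ k.

(←) This fails: take k = 70. Both 14 ∣ 70 and 5 ∣ 70, yet 70 is not a multiple of 140 (since 70 = 0·140 + 70), so 140 ∤ 70.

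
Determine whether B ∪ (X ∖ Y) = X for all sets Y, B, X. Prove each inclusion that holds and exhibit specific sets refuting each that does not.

Neither inclusion holds.

(⟹) This inclusion fails. Take Y = ∅, B = {1}, X = ∅; then 1 ∈ B ∪ (X ∖ Y) but 1 ∉ X.

(⟸) This inclusion fails. Take Y = {1}, B = ∅, X = {1}; then 1 ∈ X but 1 ∉ B ∪ (X ∖ Y).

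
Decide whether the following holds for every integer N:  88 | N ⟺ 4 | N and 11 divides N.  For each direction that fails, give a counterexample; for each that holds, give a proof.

Not equivalent: only (⇒) holds.

[⇐] This fails: take N = 44. Both 4 ∣ 44 and 11 ∣ 44, yet 44 is not a multiple of 88 (since 44 = 0·88 + 44), so 88 ∤ 44.

[⇒] If 88 ∣ N, write N = 88q. Since 88 = 22·4, N = 4·(22q), so 4 ∣ N; and since 88 = 8·11, N = 11·(8q), so 11 ∣ N.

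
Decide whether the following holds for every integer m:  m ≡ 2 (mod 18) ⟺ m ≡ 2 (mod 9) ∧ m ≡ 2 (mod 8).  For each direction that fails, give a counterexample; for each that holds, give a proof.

The forward direction fails; the converse holds.

Forward direction. This fails: m = 56 gives 56 ≡ 2 (mod 18) but 56 ≡ 0 (mod 8), so the conjunction on the right does not hold.

Converse. If m ≡ 2 (mod 9) and m ≡ 2 (mod 8), then by the Chinese remainder theorem m ≡ 2 (mod 72). Since 2 ≡ 2 (mod 18) and 18 ∣ 72, we get m ≡ 2 (mod 18).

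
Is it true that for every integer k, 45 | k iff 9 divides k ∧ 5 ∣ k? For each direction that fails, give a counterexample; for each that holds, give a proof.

Converse. Suppose 9 ∣ k and 5 ∣ k. Any common multiple of 9 and 5 is a multiple of their lcm; here gcd(9, 5) = 1, so lcm(9, 5) = 9·5 = 45, so 45 ∣ k.

Forward direction. If 45 ∣ k, write k = 45q. Since 45 = 5·9, k = 9·(5q), so 9 ∣ k; and since 45 = 9·5, k = 5·(9q), so 5 ∣ k.

Both implications hold.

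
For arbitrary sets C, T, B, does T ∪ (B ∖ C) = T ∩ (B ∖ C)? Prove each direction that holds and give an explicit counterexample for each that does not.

(⊆) This inclusion fails. Take C = ∅, T = {1}, B = ∅; then 1 ∈ T ∪ (B ∖ C) but 1 ∉ T ∩ (B ∖ C).

(⊇) Let x ∈ T ∩ (B ∖ C). Then x ∈ T ∩ B and x ∉ C, from which x ∈ T ∪ (B ∖ C).

(⊆) fails; (⊇) holds.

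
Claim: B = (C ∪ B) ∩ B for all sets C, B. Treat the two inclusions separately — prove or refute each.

Both inclusions hold; the sets are equal.

(⟹) Let x ∈ B. Then either x ∈ B and x ∉ C; or x ∈ C ∩ B. In each case x ∈ (C ∪ B) ∩ B, so B ⊆ (C ∪ B) ∩ B.

(⟸) Let x ∈ (C ∪ B) ∩ B. Then either x ∈ B and x ∉ C; or x ∈ C ∩ B. In each case x ∈ B, so (C ∪ B) ∩ B ⊆ B.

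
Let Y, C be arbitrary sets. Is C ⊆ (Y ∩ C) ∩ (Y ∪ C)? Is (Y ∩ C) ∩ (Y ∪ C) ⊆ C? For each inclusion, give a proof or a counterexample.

(⊆) fails; (⊇) holds.

(⟸) Let x ∈ (Y ∩ C) ∩ (Y ∪ C). Then x ∈ Y ∩ C, from which x ∈ C.

(⟹) This inclusion fails. Take Y = ∅, C = {1}; then 1 ∈ C but 1 ∉ (Y ∩ C) ∩ (Y ∪ C).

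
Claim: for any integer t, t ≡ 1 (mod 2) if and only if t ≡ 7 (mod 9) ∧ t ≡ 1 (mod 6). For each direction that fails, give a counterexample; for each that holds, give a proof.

(⟹) This fails: t = 1 gives 1 ≡ 1 (mod 2) but 1 ≡ 1 (mod 9), so the conjunction on the right does not hold.

(⟸) Conversely, if t ≡ 7 (mod 9) and t ≡ 1 (mod 6), then by the Chinese remainder theorem t ≡ 7 (mod 18). Since 7 ≡ 1 (mod 2) and 2 ∣ 18, we get t ≡ 1 (mod 2).

Not equivalent: only (⇐) holds.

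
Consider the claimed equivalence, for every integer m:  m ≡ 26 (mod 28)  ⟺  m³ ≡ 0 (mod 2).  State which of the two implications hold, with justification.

Only the forward implication holds.

(⟹) Suppose m ≡ 26 (mod 28). Then m³ ≡ 26³ = 17576 (mod 28), and since 2 ∣ 28, also m³ ≡ 0 (mod 2).

(⟸) This fails: take m = 0. Then 0³ = 0 ≡ 0 (mod 2), yet 0 ≡ 0 (mod 28), not 26.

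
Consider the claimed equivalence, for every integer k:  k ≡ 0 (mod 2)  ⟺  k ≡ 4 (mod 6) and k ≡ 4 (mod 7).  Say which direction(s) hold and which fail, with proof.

Only the reverse direction holds.

(→) This fails: k = 0 gives 0 ≡ 0 (mod 2) but 0 ≡ 0 (mod 6), so the conjunction on the right does not hold.

(←) Conversely, if k ≡ 4 (mod 6) and k ≡ 4 (mod 7), then by the Chinese remainder theorem k ≡ 4 (mod 42). Since 4 ≡ 0 (mod 2) and 2 ∣ 42, we get k ≡ 0 (mod 2).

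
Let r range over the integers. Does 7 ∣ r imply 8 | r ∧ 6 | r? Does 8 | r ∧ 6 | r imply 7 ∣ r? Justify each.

[⇒] This fails: take r = 7. Certainly 7 ∣ 7, but 8 ∤ 7.

[⇐] This fails: take r = 24. Both 8 ∣ 24 and 6 ∣ 24, yet 24 is not a multiple of 7 (since 24 = 3·7 + 3), so 7 ∤ 24.

Neither implication holds.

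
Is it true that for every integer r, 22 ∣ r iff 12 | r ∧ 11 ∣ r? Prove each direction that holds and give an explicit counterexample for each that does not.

(→) This fails: take r = 22. Certainly 22 ∣ 22, but 12 ∤ 22.

(←) Suppose 12 ∣ r and 11 ∣ r. Any common multiple of 12 and 11 is a multiple of their lcm; here gcd(12, 11) = 1, so lcm(12, 11) = 12·11 = 132, so 132 ∣ r. Since 22 ∣ 132, it follows that 22 ∣ r.

Not equivalent: only (⇐) holds.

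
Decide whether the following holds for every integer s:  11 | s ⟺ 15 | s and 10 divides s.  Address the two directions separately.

(⇒) This fails: take s = 11. Certainly 11 ∣ 11, but 15 ∤ 11.

(⇐) This fails: take s = 30. Both 15 ∣ 30 and 10 ∣ 30, yet 30 is not a multiple of 11 (since 30 = 2·11 + 8), so 11 ∤ 30.

Both directions fail.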